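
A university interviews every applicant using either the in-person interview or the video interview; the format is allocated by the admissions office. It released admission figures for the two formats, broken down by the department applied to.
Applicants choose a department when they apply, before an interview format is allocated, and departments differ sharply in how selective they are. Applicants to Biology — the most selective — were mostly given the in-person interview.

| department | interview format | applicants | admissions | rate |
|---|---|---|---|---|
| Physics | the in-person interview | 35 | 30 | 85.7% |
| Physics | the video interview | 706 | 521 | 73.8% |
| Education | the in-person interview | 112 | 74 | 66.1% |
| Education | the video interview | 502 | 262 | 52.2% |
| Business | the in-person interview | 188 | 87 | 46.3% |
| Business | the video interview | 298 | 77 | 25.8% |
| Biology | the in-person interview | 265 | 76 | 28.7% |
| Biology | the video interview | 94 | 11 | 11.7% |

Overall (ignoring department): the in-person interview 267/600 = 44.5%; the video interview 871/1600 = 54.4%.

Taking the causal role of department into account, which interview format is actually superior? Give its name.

the in-person interview

The stratified and pooled comparisons disagree (the in-person interview wins within each department; the video interview wins overall), so the answer turns on the causal role of department.
Since department is a pre-existing factor (not a product of the interview format) and it affects the outcome on its own, it is a confounder. The stratified rates, not the pooled rate, identify the causal effect.
Within each level — Physics: 85.7% vs 73.8%; Education: 66.1% vs 52.2%; Business: 46.3% vs 25.8%; Biology: 28.7% vs 11.7% — the in-person interview is higher every time.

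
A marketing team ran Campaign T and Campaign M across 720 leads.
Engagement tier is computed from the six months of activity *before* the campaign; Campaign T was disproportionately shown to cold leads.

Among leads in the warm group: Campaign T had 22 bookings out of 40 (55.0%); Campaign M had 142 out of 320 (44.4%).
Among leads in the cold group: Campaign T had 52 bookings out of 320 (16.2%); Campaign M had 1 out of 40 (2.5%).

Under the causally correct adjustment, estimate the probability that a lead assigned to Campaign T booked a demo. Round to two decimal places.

0.36

The engagement tier-specific comparison favours Campaign T throughout, but the pooled figures favour Campaign M. The question is whether to condition on engagement tier.
The imbalance in engagement tier arose from how leads were allocated, not from anything the campaign did; and engagement tier independently affects the outcome. The pooled gap is confounded — condition on engagement tier.
Standardising Campaign T to the population engagement tier mix: 0.500·22/40 + 0.500·52/320 = 0.356.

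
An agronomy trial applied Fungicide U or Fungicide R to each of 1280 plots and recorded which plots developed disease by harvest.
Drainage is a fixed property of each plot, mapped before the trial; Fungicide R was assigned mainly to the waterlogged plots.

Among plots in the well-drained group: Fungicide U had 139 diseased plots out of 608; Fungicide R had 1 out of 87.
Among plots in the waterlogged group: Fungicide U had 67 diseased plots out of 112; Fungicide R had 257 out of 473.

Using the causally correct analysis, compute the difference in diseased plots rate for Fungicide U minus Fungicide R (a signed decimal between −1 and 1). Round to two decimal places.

Field drainage satisfies the back-door criterion: it is not a descendant of the fungicide, and it blocks the spurious path from fungicide to outcome. Adjusting for it (i.e., using the within-field drainage rates) gives the causal effect.
Adjusting over the population distribution of field drainage: 0.543·(0.229−0.011) + 0.457·(0.598−0.543) = +0.143.

+0.14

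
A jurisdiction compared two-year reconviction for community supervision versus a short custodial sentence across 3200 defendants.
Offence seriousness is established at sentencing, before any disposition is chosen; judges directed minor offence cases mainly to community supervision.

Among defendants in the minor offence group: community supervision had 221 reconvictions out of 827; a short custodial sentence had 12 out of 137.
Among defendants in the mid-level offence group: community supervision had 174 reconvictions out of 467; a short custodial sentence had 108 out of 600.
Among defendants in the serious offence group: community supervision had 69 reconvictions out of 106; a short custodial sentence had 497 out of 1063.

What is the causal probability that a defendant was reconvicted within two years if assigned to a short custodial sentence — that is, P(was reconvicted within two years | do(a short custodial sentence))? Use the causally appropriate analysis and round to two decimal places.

a short custodial sentence is lower inside every offence seriousness stratum but community supervision is lower in aggregate. Whether to stratify depends on how offence seriousness relates to the disposition.
Since offence seriousness is a pre-existing factor (not a product of the disposition) and it affects the outcome on its own, it is a confounder. The stratified rates, not the pooled rate, identify the causal effect.
Standardising a short custodial sentence to the population offence seriousness mix: 0.301·12/137 + 0.333·108/600 + 0.365·497/1063 = 0.257.

0.26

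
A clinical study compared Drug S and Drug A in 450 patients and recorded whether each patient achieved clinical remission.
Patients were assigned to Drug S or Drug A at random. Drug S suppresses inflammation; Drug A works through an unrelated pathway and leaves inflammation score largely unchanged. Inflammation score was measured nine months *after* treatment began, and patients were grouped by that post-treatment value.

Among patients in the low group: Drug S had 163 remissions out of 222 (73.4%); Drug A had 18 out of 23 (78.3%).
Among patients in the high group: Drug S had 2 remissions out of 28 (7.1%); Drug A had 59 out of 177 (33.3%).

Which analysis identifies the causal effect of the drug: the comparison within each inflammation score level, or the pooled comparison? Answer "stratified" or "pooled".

pooled

The distribution of inflammation score is itself part of what the drug does — it is an intermediate outcome. Holding it fixed would remove that part of the effect; the total effect is the pooled difference.
Pooled: Drug S 66.0% vs Drug A 38.5%; Drug S is higher overall.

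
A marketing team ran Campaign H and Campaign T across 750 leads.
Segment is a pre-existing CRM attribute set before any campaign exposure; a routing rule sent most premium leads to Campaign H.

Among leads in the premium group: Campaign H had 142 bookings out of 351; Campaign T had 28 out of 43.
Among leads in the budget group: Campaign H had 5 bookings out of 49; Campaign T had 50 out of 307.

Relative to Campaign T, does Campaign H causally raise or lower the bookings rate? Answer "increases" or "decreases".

decreases

Nothing the campaign does changes customer segment; the imbalance is an allocation artefact. With customer segment also predicting the outcome, the pooled figure is confounded, and the within-stratum comparison is the causal one.
Within each level — premium: 40.5% vs 65.1%; budget: 10.2% vs 16.3% — Campaign T is higher every time.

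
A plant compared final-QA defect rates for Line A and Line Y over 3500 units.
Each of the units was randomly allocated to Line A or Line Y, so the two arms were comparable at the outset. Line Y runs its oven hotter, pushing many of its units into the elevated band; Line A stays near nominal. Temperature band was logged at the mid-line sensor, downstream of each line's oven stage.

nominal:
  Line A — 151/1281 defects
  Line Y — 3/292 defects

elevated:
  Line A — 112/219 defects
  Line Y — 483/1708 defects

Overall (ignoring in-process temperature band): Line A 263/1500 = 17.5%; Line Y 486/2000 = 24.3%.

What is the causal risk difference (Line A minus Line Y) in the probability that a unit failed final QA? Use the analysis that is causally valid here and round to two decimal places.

The stratified and pooled comparisons disagree (Line Y wins within each in-process temperature band; Line A wins overall), so the answer turns on the causal role of in-process temperature band.
In-process temperature band here is a post-treatment variable shaped by the line; conditioning on it would introduce bias rather than remove it. The overall comparison is the causal one.
The causal difference is the pooled difference: 0.175 − 0.243 = -0.068.

-0.07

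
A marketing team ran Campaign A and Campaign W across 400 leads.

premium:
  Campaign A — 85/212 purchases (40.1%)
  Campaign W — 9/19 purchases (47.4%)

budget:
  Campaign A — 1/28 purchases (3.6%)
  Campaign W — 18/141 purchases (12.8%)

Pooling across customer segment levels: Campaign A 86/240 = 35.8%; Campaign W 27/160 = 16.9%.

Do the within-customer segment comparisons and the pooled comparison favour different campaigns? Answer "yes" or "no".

yes

Within each customer segment level (premium 40.1% vs 47.4%; budget 3.6% vs 12.8%), Campaign W has the higher rate every time. Pooled: 35.8% vs 16.9% — Campaign A has the higher rate overall. The two comparisons disagree.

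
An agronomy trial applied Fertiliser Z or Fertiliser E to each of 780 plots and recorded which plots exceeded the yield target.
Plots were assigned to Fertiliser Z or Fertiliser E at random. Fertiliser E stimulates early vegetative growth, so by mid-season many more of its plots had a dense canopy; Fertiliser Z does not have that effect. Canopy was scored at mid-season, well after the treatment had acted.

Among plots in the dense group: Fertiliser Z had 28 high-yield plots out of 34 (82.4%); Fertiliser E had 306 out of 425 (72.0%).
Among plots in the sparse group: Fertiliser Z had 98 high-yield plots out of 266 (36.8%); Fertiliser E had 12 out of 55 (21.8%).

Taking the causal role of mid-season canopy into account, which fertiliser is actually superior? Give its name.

The mid-season canopy-specific comparison favours Fertiliser Z throughout, but the pooled figures favour Fertiliser E. The question is whether to condition on mid-season canopy.
Stratifying would compare fertilisers among plots the fertilisers themselves sorted into mid-season canopy groups — a form of selection on an intermediate. The unconditioned pooled rates give the total causal effect.
Pooled: Fertiliser Z 42.0% vs Fertiliser E 66.2%; Fertiliser E is higher overall.

Fertiliser E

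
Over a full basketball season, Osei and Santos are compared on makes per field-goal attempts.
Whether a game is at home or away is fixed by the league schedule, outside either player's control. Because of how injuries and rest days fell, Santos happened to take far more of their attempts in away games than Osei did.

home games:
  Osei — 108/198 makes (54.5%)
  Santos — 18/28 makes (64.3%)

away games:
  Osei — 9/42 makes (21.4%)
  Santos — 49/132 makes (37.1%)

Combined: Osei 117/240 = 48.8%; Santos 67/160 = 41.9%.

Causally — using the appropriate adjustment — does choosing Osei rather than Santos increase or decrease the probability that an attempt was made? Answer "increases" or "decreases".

decreases

Within every game venue level Santos has the higher rate, yet pooled Osei does — Simpson's reversal.
Game venue is set before the player has any effect — it is not caused by the player — and it independently drives the outcome. That makes it a confounder, so the causal comparison is within game venue levels.
Within each level — home games: 54.5% vs 64.3%; away games: 21.4% vs 37.1% — Santos is higher every time.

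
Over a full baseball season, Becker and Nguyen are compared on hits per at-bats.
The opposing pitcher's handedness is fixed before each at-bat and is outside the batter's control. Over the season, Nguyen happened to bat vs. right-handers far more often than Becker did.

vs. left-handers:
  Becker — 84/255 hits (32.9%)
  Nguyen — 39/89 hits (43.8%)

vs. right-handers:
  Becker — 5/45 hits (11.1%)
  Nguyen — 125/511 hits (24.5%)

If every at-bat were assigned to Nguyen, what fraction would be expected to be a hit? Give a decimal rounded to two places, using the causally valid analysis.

The pitcher handedness-specific comparison favours Nguyen throughout, but the pooled figures favour Becker. The question is whether to condition on pitcher handedness.
Pitcher handedness is set before the player has any effect — it is not caused by the player — and it independently drives the outcome. That makes it a confounder, so the causal comparison is within pitcher handedness levels.
Standardising Nguyen to the population pitcher handedness mix: 0.382·39/89 + 0.618·125/511 = 0.319.

0.32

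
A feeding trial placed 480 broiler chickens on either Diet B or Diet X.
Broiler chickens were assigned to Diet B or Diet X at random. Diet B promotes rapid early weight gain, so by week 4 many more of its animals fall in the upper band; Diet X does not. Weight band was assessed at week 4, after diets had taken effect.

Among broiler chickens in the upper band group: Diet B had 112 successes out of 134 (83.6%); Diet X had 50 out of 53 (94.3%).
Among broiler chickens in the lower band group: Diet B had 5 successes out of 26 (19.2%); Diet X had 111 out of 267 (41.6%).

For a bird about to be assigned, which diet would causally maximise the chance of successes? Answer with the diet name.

Diet B

Week-4 weight band is downstream of the diet. One should not condition on a consequence of treatment, so the overall rates are the right comparison.
Pooled: Diet B 73.1% vs Diet X 50.3%; Diet B is higher overall.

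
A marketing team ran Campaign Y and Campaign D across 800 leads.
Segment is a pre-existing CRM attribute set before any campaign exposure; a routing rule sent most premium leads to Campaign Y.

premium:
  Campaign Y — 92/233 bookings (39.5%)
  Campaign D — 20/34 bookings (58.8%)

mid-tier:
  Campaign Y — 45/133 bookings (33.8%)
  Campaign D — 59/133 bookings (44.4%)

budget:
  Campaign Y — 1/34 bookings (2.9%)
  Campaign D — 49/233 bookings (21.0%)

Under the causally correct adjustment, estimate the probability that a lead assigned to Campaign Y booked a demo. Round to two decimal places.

0.25

The stratified and pooled comparisons disagree (Campaign D wins within each customer segment; Campaign Y wins overall), so the answer turns on the causal role of customer segment.
Since customer segment is a pre-existing factor (not a product of the campaign) and it affects the outcome on its own, it is a confounder. The stratified rates, not the pooled rate, identify the causal effect.
Standardising Campaign Y to the population customer segment mix: 0.334·92/233 + 0.333·45/133 + 0.334·1/34 = 0.254.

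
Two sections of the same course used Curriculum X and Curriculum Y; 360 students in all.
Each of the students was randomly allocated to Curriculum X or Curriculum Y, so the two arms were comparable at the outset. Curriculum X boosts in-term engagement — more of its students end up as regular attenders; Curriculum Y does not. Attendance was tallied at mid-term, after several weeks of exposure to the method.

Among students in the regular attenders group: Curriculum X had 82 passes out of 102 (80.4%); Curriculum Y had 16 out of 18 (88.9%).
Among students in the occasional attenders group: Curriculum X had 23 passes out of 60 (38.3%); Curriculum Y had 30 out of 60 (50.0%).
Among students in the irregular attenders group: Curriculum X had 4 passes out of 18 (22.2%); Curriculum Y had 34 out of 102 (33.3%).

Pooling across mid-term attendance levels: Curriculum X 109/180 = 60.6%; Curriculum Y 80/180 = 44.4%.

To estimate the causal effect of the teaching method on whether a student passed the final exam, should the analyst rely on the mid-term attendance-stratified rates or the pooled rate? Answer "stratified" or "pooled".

The stratified and pooled comparisons disagree (Curriculum Y wins within each mid-term attendance; Curriculum X wins overall), so the answer turns on the causal role of mid-term attendance.
Stratifying would compare teaching methods among students the teaching methods themselves sorted into mid-term attendance groups — a form of selection on an intermediate. The unconditioned pooled rates give the total causal effect.
Pooled: Curriculum X 60.6% vs Curriculum Y 44.4%; Curriculum X is higher overall.

pooled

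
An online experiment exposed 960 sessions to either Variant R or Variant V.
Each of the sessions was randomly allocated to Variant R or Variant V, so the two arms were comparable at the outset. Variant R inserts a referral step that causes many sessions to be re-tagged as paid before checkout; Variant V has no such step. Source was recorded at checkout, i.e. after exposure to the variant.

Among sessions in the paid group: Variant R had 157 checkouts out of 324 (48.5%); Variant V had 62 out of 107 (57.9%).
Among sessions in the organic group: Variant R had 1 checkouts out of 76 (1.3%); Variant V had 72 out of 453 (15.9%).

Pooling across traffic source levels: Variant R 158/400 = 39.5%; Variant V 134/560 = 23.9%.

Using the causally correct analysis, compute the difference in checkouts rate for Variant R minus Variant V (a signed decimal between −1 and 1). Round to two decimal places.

Variant V is higher inside every traffic source stratum but Variant R is higher in aggregate. Whether to stratify depends on how traffic source relates to the variant.
The distribution of traffic source is itself part of what the variant does — it is an intermediate outcome. Holding it fixed would remove that part of the effect; the total effect is the pooled difference.
The causal difference is the pooled difference: 0.395 − 0.239 = +0.156.

+0.16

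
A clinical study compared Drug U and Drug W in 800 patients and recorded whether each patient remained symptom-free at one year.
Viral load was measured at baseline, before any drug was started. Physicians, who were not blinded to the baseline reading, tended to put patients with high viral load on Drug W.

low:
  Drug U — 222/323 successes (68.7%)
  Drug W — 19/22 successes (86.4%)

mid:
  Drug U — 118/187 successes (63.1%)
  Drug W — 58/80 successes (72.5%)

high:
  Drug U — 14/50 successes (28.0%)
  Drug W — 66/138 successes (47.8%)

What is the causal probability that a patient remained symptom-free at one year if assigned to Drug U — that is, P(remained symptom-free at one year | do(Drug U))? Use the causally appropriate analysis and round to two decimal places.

The viral load-specific comparison favours Drug W throughout, but the pooled figures favour Drug U. The question is whether to condition on viral load.
Viral load is set before the drug has any effect — it is not caused by the drug — and it independently drives the outcome. That makes it a confounder, so the causal comparison is within viral load levels.
Standardising Drug U to the population viral load mix: 0.431·222/323 + 0.334·118/187 + 0.235·14/50 = 0.573.

0.57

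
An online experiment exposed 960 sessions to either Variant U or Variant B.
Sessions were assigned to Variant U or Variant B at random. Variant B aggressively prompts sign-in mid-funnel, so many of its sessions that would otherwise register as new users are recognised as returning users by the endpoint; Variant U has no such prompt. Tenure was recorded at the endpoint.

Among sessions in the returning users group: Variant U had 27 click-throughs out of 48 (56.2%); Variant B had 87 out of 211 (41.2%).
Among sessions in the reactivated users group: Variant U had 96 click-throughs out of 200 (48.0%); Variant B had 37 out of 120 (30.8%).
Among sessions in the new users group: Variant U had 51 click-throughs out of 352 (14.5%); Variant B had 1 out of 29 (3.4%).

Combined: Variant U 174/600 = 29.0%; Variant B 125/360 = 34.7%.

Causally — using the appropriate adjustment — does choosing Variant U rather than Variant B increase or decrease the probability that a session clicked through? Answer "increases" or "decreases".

decreases

User tenure is recorded after the variant and is itself shifted by it — it sits on the causal path from variant to outcome. Conditioning on a mediator would strip out part of the effect we want; the pooled comparison gives the total causal effect.
Pooled: Variant U 29.0% vs Variant B 34.7%; Variant B is higher overall.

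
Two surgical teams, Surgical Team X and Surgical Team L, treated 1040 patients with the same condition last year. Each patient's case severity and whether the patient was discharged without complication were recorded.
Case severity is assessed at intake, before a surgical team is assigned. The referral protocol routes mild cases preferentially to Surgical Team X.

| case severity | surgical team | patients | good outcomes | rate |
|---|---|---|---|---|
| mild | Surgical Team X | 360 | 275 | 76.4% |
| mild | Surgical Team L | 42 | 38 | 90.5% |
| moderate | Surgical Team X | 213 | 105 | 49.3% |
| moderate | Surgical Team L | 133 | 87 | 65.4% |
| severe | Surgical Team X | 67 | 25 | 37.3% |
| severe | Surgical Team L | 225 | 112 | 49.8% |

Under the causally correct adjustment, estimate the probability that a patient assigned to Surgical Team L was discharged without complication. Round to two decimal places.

The stratified and pooled comparisons disagree (Surgical Team L wins within each case severity; Surgical Team X wins overall), so the answer turns on the causal role of case severity.
Nothing the surgical team does changes case severity; the imbalance is an allocation artefact. With case severity also predicting the outcome, the pooled figure is confounded, and the within-stratum comparison is the causal one.
Standardising Surgical Team L to the population case severity mix: 0.387·38/42 + 0.333·87/133 + 0.281·112/225 = 0.707.

0.71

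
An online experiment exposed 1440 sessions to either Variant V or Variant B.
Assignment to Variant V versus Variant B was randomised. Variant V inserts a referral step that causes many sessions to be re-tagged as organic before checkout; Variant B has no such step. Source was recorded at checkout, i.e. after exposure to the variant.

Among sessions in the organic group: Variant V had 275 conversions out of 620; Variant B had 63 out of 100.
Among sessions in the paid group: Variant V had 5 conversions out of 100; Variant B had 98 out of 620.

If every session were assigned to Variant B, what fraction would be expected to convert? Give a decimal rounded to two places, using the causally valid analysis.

0.22

Variant B is higher inside every traffic source stratum but Variant V is higher in aggregate. Whether to stratify depends on how traffic source relates to the variant.
Traffic source lies on the pathway variant → traffic source → outcome, so adjusting for it blocks the indirect effect. For the total causal effect of variant, use the unadjusted pooled rates.
So P(outcome | do(Variant B)) is just the pooled rate for Variant B: 161/720 = 0.224.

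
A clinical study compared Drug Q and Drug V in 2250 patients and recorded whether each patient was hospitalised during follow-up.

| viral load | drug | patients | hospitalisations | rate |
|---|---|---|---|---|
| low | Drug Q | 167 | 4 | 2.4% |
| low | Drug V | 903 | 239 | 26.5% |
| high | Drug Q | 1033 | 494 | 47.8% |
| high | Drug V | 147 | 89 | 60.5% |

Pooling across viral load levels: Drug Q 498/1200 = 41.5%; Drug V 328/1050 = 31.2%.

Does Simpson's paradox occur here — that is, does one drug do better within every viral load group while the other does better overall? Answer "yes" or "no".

yes

Within each viral load level (low 2.4% vs 26.5%; high 47.8% vs 60.5%), Drug Q has the lower rate every time. Pooled: 41.5% vs 31.2% — Drug V has the lower rate overall. The two comparisons disagree.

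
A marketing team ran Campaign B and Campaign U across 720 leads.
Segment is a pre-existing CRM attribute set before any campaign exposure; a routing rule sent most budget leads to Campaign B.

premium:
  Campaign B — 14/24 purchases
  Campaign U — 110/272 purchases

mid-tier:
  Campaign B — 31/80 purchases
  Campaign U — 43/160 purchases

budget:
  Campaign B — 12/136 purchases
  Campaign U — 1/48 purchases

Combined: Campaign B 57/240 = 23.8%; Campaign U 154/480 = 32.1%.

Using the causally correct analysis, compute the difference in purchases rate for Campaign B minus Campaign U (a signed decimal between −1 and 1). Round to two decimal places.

+0.13

Customer segment is set before the campaign has any effect — it is not caused by the campaign — and it independently drives the outcome. That makes it a confounder, so the causal comparison is within customer segment levels.
Adjusting over the population distribution of customer segment: 0.411·(0.583−0.404) + 0.333·(0.388−0.269) + 0.256·(0.088−0.021) = +0.130.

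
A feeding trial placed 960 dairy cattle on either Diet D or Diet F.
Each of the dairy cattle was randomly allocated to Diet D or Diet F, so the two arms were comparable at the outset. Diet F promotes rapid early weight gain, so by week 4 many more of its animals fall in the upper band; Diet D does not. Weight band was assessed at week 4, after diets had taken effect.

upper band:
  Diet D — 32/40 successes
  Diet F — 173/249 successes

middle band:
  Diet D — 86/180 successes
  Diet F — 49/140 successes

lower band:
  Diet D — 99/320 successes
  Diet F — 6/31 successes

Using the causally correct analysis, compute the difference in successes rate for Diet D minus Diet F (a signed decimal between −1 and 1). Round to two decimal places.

-0.14

The stratified and pooled comparisons disagree (Diet D wins within each week-4 weight band; Diet F wins overall), so the answer turns on the causal role of week-4 weight band.
The distribution of week-4 weight band is itself part of what the diet does — it is an intermediate outcome. Holding it fixed would remove that part of the effect; the total effect is the pooled difference.
The causal difference is the pooled difference: 0.402 − 0.543 = -0.141.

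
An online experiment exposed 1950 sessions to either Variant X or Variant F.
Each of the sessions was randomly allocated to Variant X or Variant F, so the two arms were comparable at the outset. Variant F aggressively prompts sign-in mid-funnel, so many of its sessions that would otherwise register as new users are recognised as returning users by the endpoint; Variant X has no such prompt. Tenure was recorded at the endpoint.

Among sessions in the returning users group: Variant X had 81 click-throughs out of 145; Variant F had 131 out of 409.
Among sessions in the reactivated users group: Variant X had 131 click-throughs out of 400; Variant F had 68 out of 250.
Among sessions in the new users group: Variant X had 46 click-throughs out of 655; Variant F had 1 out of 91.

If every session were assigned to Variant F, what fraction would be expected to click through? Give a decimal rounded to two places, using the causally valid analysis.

User tenure is downstream of the variant. One should not condition on a consequence of treatment, so the overall rates are the right comparison.
So P(outcome | do(Variant F)) is just the pooled rate for Variant F: 200/750 = 0.267.

0.27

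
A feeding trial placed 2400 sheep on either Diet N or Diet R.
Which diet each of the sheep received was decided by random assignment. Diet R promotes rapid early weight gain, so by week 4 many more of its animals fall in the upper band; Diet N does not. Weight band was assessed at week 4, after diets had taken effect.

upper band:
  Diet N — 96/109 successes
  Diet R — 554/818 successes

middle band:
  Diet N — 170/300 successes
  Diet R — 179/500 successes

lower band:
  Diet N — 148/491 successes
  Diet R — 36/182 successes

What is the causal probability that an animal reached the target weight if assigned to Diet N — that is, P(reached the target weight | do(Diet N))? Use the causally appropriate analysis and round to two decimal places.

Diet N is higher inside every week-4 weight band stratum but Diet R is higher in aggregate. Whether to stratify depends on how week-4 weight band relates to the diet.
Week-4 weight band is downstream of the diet. One should not condition on a consequence of treatment, so the overall rates are the right comparison.
So P(outcome | do(Diet N)) is just the pooled rate for Diet N: 414/900 = 0.460.

0.46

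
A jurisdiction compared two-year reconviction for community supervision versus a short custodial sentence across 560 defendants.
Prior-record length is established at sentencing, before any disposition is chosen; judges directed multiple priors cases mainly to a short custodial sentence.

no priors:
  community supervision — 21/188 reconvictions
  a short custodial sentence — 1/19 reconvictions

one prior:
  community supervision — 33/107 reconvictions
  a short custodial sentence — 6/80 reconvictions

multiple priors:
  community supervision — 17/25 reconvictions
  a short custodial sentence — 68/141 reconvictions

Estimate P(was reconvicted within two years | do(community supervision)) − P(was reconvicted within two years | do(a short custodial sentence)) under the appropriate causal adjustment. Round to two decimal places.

a short custodial sentence is lower inside every prior-record length stratum but community supervision is lower in aggregate. Whether to stratify depends on how prior-record length relates to the disposition.
Nothing the disposition does changes prior-record length; the imbalance is an allocation artefact. With prior-record length also predicting the outcome, the pooled figure is confounded, and the within-stratum comparison is the causal one.
Adjusting over the population distribution of prior-record length: 0.370·(0.112−0.053) + 0.334·(0.308−0.075) + 0.296·(0.680−0.482) = +0.158.

+0.16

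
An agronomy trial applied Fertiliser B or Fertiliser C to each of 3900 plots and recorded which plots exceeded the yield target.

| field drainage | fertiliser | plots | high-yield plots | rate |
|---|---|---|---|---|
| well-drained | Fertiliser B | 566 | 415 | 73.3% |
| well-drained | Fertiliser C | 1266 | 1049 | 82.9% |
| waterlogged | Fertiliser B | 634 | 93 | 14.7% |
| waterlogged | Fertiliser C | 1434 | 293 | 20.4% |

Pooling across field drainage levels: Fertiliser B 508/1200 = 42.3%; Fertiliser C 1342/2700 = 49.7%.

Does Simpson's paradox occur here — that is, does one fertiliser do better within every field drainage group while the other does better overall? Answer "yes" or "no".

Within each field drainage level (well-drained 73.3% vs 82.9%; waterlogged 14.7% vs 20.4%), Fertiliser C has the higher rate every time. Pooled: 42.3% vs 49.7% — Fertiliser C has the higher rate overall. They agree.

no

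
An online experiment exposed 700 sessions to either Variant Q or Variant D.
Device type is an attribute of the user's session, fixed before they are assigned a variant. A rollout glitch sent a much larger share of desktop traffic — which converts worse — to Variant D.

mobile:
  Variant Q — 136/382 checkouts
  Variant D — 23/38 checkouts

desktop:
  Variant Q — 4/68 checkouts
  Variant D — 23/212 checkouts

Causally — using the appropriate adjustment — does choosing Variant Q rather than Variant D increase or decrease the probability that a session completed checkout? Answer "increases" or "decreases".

decreases

Device type differs across variants for reasons unrelated to any effect of the variant itself, and it separately predicts the outcome — a classic confounder. We must compare within device type levels.
Within each level — mobile: 35.6% vs 60.5%; desktop: 5.9% vs 10.8% — Variant D is higher every time.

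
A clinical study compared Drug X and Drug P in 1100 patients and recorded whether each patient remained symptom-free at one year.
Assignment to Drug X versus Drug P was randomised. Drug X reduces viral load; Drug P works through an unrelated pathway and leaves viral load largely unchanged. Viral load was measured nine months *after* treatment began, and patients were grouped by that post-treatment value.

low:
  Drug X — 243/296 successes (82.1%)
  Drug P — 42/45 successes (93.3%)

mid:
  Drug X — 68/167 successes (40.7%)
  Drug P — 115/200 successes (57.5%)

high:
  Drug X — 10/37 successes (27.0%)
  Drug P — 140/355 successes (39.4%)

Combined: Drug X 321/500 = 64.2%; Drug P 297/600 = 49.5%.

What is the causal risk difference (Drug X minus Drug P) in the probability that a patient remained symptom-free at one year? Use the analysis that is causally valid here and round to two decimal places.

Drug P is higher inside every viral load stratum but Drug X is higher in aggregate. Whether to stratify depends on how viral load relates to the drug.
The distribution of viral load is itself part of what the drug does — it is an intermediate outcome. Holding it fixed would remove that part of the effect; the total effect is the pooled difference.
The causal difference is the pooled difference: 0.642 − 0.495 = +0.147.

+0.15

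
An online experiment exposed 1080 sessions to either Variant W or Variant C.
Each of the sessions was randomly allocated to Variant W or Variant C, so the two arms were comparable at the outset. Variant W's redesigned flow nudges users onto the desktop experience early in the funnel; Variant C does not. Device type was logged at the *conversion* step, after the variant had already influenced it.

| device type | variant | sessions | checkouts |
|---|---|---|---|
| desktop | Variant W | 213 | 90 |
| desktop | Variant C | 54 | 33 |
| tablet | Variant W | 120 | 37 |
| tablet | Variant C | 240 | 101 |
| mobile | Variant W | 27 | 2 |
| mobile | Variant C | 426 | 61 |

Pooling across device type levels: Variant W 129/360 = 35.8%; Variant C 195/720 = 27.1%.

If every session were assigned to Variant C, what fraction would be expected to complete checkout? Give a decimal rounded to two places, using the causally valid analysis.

Variant C is higher inside every device type stratum but Variant W is higher in aggregate. Whether to stratify depends on how device type relates to the variant.
Device type lies on the pathway variant → device type → outcome, so adjusting for it blocks the indirect effect. For the total causal effect of variant, use the unadjusted pooled rates.
So P(outcome | do(Variant C)) is just the pooled rate for Variant C: 195/720 = 0.271.

0.27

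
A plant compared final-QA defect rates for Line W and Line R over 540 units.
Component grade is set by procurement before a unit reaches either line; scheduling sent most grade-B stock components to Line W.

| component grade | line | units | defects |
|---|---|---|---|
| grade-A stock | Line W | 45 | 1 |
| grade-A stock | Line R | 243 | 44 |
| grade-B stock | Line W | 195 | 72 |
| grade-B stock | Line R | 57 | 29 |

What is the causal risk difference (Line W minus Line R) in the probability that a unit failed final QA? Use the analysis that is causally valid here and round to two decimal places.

Line W is lower inside every component grade stratum but Line R is lower in aggregate. Whether to stratify depends on how component grade relates to the line.
Nothing the line does changes component grade; the imbalance is an allocation artefact. With component grade also predicting the outcome, the pooled figure is confounded, and the within-stratum comparison is the causal one.
Adjusting over the population distribution of component grade: 0.533·(0.022−0.181) + 0.467·(0.369−0.509) = -0.150.

-0.15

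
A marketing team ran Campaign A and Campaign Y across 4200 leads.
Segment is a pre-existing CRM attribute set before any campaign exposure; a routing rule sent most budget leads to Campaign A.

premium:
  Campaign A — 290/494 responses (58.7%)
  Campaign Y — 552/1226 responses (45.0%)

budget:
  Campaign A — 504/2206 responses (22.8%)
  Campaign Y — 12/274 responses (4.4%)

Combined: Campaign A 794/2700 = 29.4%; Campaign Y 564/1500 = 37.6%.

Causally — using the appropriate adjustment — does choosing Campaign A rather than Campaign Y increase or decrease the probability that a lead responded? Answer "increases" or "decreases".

The customer segment-specific comparison favours Campaign A throughout, but the pooled figures favour Campaign Y. The question is whether to condition on customer segment.
The imbalance in customer segment arose from how leads were allocated, not from anything the campaign did; and customer segment independently affects the outcome. The pooled gap is confounded — condition on customer segment.
Within each level — premium: 58.7% vs 45.0%; budget: 22.8% vs 4.4% — Campaign A is higher every time.

increases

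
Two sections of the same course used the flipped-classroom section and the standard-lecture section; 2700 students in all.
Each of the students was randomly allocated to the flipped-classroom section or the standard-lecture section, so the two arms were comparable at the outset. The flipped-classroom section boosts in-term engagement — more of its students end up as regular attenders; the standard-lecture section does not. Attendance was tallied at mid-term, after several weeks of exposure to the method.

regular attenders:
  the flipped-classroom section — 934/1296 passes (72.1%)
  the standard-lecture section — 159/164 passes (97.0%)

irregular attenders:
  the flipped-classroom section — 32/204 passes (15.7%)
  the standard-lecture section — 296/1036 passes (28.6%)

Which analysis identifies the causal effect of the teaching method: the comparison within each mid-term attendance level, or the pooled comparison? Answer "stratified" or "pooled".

pooled

Because the teaching method influences mid-term attendance, mid-term attendance is a post-treatment mediator, not a confounder. Stratifying on it would bias the estimate; the causal effect is the crude pooled difference.
Pooled: the flipped-classroom section 64.4% vs the standard-lecture section 37.9%; the flipped-classroom section is higher overall.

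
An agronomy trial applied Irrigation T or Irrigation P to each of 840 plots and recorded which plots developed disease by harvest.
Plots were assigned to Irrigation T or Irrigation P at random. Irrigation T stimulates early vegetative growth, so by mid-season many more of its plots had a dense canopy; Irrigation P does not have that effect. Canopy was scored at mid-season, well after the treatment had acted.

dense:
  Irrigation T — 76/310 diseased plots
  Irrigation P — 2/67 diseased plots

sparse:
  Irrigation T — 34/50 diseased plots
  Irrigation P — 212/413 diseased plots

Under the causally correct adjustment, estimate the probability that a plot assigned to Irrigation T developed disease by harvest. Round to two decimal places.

0.31

Stratifying would compare irrigations among plots the irrigations themselves sorted into mid-season canopy groups — a form of selection on an intermediate. The unconditioned pooled rates give the total causal effect.
So P(outcome | do(Irrigation T)) is just the pooled rate for Irrigation T: 110/360 = 0.306.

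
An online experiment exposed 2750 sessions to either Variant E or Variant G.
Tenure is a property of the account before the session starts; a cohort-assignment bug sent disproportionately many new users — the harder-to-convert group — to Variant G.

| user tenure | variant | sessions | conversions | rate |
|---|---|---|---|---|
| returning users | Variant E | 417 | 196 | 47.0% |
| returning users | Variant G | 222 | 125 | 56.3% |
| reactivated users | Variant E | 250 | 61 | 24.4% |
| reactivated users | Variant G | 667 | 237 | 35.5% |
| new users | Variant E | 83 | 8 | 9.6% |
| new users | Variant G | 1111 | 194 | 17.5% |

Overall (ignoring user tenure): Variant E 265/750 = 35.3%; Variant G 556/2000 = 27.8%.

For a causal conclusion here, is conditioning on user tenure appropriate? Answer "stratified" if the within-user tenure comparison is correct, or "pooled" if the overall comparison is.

The user tenure-specific comparison favours Variant G throughout, but the pooled figures favour Variant E. The question is whether to condition on user tenure.
Here user tenure is a common cause — it drives both which variant a case falls under and the outcome. The crude comparison mixes populations; the stratum-specific rates are the causally relevant ones.
Within each level — returning users: 47.0% vs 56.3%; reactivated users: 24.4% vs 35.5%; new users: 9.6% vs 17.5% — Variant G is higher every time.

stratified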